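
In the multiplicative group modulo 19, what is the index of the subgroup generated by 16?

2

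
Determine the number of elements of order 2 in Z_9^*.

1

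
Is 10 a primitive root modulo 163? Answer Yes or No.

φ(163) = 163 − 1 = 162 = 2 · 3^4.
It suffices to check that the order of 10 is not a proper divisor of 162: compute 10^(162/q) for q ∈ {2, 3}.
10^81 ≡ 1 (mod 163)  [q = 2: ≡ 1 ✗]
10^54 ≡ 104 (mod 163)  [q = 3: ≢ 1 ✓]
10^81 ≡ 1 shows ord(10) | 81, strictly less than φ(163); not a primitive root.

No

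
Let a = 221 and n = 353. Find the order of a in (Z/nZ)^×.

Since 221 ∈ (Z/353Z)^×, its order divides φ(353) = 353 − 1 = 352 = 2^5 · 11.
Divisors of 352: 1, 2, 4, 8, 11, 16, 22, 32, 44, 88, 176, 352.
Compute 221^d (mod 353) for the divisors d until we hit 1:
221^1 ≡ 221 (mod 353)
221^2 ≡ 127 (mod 353)
221^4 ≡ 244 (mod 353)
221^8 ≡ 232 (mod 353)
221^11 ≡ 106 (mod 353)
221^16 ≡ 168 (mod 353)
221^22 ≡ 293 (mod 353)
221^32 ≡ 337 (mod 353)
221^44 ≡ 70 (mod 353)
221^88 ≡ 311 (mod 353)
221^176 ≡ 352 (mod 353)
221^352 ≡ 1 (mod 353) ✓
Hence ord(221) = 352.

352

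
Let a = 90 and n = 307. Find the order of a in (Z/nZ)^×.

The order of 90 must divide φ(307) = 307 − 1 = 306 = 2 · 3^2 · 17.
Divisors of 306: 1, 2, 3, 6, 9, 17, 18, 34, 51, 102, 153, 306.
Evaluate successive powers at the divisors of 306:
90^1 ≡ 90 (mod 307)
90^2 ≡ 118 (mod 307)
90^3 ≡ 182 (mod 307)
90^6 ≡ 275 (mod 307)
90^9 ≡ 9 (mod 307)
90^17 ≡ 93 (mod 307)
90^18 ≡ 81 (mod 307)
90^34 ≡ 53 (mod 307)
90^51 ≡ 17 (mod 307)
90^102 ≡ 289 (mod 307)
90^153 ≡ 1 (mod 307) ✓
Therefore the multiplicative order of 90 modulo 307 is 153.

153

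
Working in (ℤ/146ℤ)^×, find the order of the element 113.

72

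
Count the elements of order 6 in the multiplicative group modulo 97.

φ(97) = 97 − 1 = 96 = 2^5 · 3.
In a cyclic group of order 96, there are φ(d) elements of order d for each divisor d of 96, and zero for non-divisors.
6 = 2 · 3 divides 96, and φ(6) = 2.

2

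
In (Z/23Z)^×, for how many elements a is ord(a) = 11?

10

φ(23) = 23 − 1 = 22 = 2 · 11.
Since (Z/23Z)^× is cyclic of order 22, the number of elements of order d is φ(d) when d | 22 and 0 otherwise.
11 | 22, and φ(11) = 11 − 1 = 10.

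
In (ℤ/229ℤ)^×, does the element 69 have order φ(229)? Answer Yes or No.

Yes

φ(229) = 229 − 1 = 228 = 2^2 · 3 · 19.
It suffices to check that the order of 69 is not a proper divisor of 228: compute 69^(228/q) for q ∈ {2, 3, 19}.
69^114 ≡ 228 (mod 229)  [q = 2: ≢ 1 ✓]
69^76 ≡ 94 (mod 229)  [q = 3: ≢ 1 ✓]
69^12 ≡ 225 (mod 229)  [q = 19: ≢ 1 ✓]
Every test exponent gives a nontrivial residue, hence 69 generates the full group.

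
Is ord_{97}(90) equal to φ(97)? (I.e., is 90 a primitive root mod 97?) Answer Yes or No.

Yes

φ(97) = 97 − 1 = 96 = 2^5 · 3.
90 is a primitive root mod 97 iff 90^(φ(97)/q) ≢ 1 for every prime q | φ(97), i.e. q ∈ {2, 3}.
90^48 ≡ 96 (mod 97)  [q = 2: ≢ 1 ✓]
90^32 ≡ 35 (mod 97)  [q = 3: ≢ 1 ✓]
Every test exponent gives a nontrivial residue, hence 90 generates the full group.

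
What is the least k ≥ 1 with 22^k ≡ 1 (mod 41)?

40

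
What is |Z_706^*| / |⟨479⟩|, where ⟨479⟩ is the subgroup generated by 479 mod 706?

ord(479) | φ(706) = φ(2)·φ(353) = 1·352 = 352 = 2^5 · 11.
Divisors of 352: 1, 2, 4, 8, 11, 16, 22, 32, 44, 88, 176, 352.
Test each divisor d:
479^1 ≡ 479 (mod 706)
479^2 ≡ 697 (mod 706)
479^4 ≡ 81 (mod 706)
479^8 ≡ 207 (mod 706)
479^11 ≡ 7 (mod 706)
479^16 ≡ 489 (mod 706)
479^22 ≡ 49 (mod 706)
479^32 ≡ 493 (mod 706)
479^44 ≡ 283 (mod 706)
479^88 ≡ 311 (mod 706)
479^176 ≡ 705 (mod 706)
479^352 ≡ 1 (mod 706) ✓
Thus |⟨479⟩| = ord(479) = 352.
Index = |(Z/706Z)^×| / |⟨479⟩| = 352 / 352 = 1.

1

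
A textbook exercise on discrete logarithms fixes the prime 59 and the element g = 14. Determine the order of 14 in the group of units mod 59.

ord(14) | φ(59) = 59 − 1 = 58 = 2 · 29.
Divisors of 58: 1, 2, 29, 58.
Compute 14^d (mod 59) for the divisors d until we hit 1:
14^1 ≡ 14
14^2 ≡ 19
14^29 ≡ 58
14^58 ≡ 1
Therefore the multiplicative order of 14 modulo 59 is 58.

58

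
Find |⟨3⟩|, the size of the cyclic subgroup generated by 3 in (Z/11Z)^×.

5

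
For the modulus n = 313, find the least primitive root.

10

φ(313) = 313 − 1 = 312 = 2^3 · 3 · 13.
Test candidates g = 2, 3, … against the prime factors q ∈ {2, 3, 13} of φ(313): g is a generator iff g^(312/q) ≢ 1 for every such q.
g = 2: 2^156 ≡ 1 — hits 1, so not a primitive root.
g = 3: 3^156 ≡ 1 — hits 1, so not a primitive root.
g = 4: 4^156 ≡ 1 — hits 1, so not a primitive root.
g = 5: 5^156 ≡ 312; 5^104 ≡ 1 — hits 1, so not a primitive root.
g = 6: 6^156 ≡ 1 — hits 1, so not a primitive root.
g = 7: 7^156 ≡ 312; 7^104 ≡ 1 — hits 1, so not a primitive root.
g = 8: 8^156 ≡ 1 — hits 1, so not a primitive root.
g = 9: 9^156 ≡ 1 — hits 1, so not a primitive root.
g = 10: 10^156 ≡ 312; 10^104 ≡ 214; 10^24 ≡ 103 — none is 1, so 10 is a primitive root.
So 10 is the smallest generator of (Z/313Z)^×.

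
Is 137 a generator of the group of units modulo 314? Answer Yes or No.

Yes

φ(314) = φ(2)·φ(157) = 1·156 = 156 = 2^2 · 3 · 13.
An element g generates (Z/314Z)^× iff g^(156/q) ≢ 1 (mod 314) for each prime q ∈ {2, 3, 13}.
137^78 ≡ 313 (mod 314)  [q = 2: ≢ 1 ✓]
137^52 ≡ 169 (mod 314)  [q = 3: ≢ 1 ✓]
137^12 ≡ 203 (mod 314)  [q = 13: ≢ 1 ✓]
All checks pass, so 137 has order 156 and is a primitive root modulo 314.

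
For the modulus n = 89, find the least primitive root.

3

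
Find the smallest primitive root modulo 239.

7

φ(239) = 239 − 1 = 238 = 2 · 7 · 17.
g is a primitive root iff g^(238/q) ≢ 1 (mod 239) for each prime q ∈ {2, 7, 17}.
g = 2: 2^119 ≡ 1 — hits 1, so not a primitive root.
g = 3: 3^119 ≡ 1 — hits 1, so not a primitive root.
g = 4: 4^119 ≡ 1 — hits 1, so not a primitive root.
g = 5: 5^119 ≡ 1 — hits 1, so not a primitive root.
g = 6: 6^119 ≡ 1 — hits 1, so not a primitive root.
g = 7: 7^119 ≡ 238; 7^34 ≡ 24; 7^14 ≡ 211 — none is 1, so 7 is a primitive root.
Hence the least primitive root of 239 is 7.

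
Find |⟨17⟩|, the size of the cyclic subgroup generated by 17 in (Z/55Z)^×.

20

Since 17 ∈ (Z/55Z)^×, its order divides φ(55) = φ(5·11) = (5−1)·(11−1) = 4·10 = 40 = 2^3 · 5.
Divisors of 40: 1, 2, 4, 5, 8, 10, 20, 40.
Evaluate successive powers at the divisors of 40:
17^1 ≡ 17 (mod 55)
17^2 ≡ 14 (mod 55)
17^4 ≡ 31 (mod 55)
17^5 ≡ 32 (mod 55)
17^8 ≡ 26 (mod 55)
17^10 ≡ 34 (mod 55)
17^20 ≡ 1 (mod 55) ✓
Therefore the multiplicative order of 17 modulo 55 is 20.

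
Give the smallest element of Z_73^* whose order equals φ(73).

φ(73) = 73 − 1 = 72 = 2^3 · 3^2.
g is a primitive root iff g^(72/q) ≢ 1 (mod 73) for each prime q ∈ {2, 3}.
g = 2: 2^36 ≡ 1 — hits 1, so not a primitive root.
g = 3: 3^36 ≡ 1 — hits 1, so not a primitive root.
g = 4: 4^36 ≡ 1 — hits 1, so not a primitive root.
g = 5: 5^36 ≡ 72; 5^24 ≡ 8 — none is 1, so 5 is a primitive root.
The smallest primitive root modulo 73 is 5.

5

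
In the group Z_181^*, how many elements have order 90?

24

φ(181) = 181 − 1 = 180 = 2^2 · 3^2 · 5.
In a cyclic group of order 180, there are φ(d) elements of order d for each divisor d of 180, and zero for non-divisors.
90 = 2 · 3^2 · 5 divides 180, and φ(90) = 24.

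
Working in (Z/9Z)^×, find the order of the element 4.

3

By Lagrange's theorem, ord_9(4) divides φ(9) = φ(3^2) = 3·(3−1) = 6 = 2 · 3.
Divisors of 6: 1, 2, 3, 6.
Compute 4^d (mod 9) for the divisors d until we hit 1:
4^1 ≡ 4 (mod 9)
4^2 ≡ 7 (mod 9)
4^3 ≡ 1 (mod 9) ✓
So ord_9(4) = 3.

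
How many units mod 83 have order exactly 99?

0

φ(83) = 83 − 1 = 82 = 2 · 41.
In a cyclic group of order 82, there are φ(d) elements of order d for each divisor d of 82, and zero for non-divisors.
Since 99 ∤ 82, the count is 0.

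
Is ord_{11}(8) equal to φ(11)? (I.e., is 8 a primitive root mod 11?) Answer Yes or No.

φ(11) = 11 − 1 = 10 = 2 · 5.
Test 8^(10/q) mod 11 for each prime factor q of 10:
8^5 ≡ 10 (mod 11)  [q = 2: ≢ 1 ✓]
8^2 ≡ 9 (mod 11)  [q = 5: ≢ 1 ✓]
None equal 1, so ord_11(8) = 10: 8 is a primitive root.

Yes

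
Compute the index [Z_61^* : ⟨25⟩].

Since 25 ∈ (Z/61Z)^×, its order divides φ(61) = 61 − 1 = 60 = 2^2 · 3 · 5.
Divisors of 60: 1, 2, 3, 4, 5, 6, 10, 12, 15, 20, 30, 60.
Compute 25^d (mod 61) for the divisors d until we hit 1:
25^1 ≡ 25
25^2 ≡ 15
25^3 ≡ 9
25^4 ≡ 42
25^5 ≡ 13
25^6 ≡ 20
25^10 ≡ 47
25^12 ≡ 34
25^15 ≡ 1
Thus |⟨25⟩| = ord(25) = 15.
Index = |(Z/61Z)^×| / |⟨25⟩| = 60 / 15 = 4.

4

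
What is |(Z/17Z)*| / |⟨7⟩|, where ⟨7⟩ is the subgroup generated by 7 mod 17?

By Lagrange's theorem, ord_17(7) divides φ(17) = 17 − 1 = 16 = 2^4.
Divisors of 16: 1, 2, 4, 8, 16.
Compute 7^d (mod 17) for the divisors d until we hit 1:
7^1 ≡ 7 (mod 17)
7^2 ≡ 15 (mod 17)
7^4 ≡ 4 (mod 17)
7^8 ≡ 16 (mod 17)
7^16 ≡ 1 (mod 17) ✓
Thus |⟨7⟩| = ord(7) = 16.
The index is φ(17) / ord(7) = 16 / 16 = 1.

1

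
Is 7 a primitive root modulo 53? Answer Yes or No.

φ(53) = 53 − 1 = 52 = 2^2 · 13.
7 is a primitive root mod 53 iff 7^(φ(53)/q) ≢ 1 for every prime q | φ(53), i.e. q ∈ {2, 13}.
7^26 ≡ 1 (mod 53)  [q = 2: ≡ 1 ✗]
7^4 ≡ 16 (mod 53)  [q = 13: ≢ 1 ✓]
7^26 ≡ 1 shows ord(7) | 26, strictly less than φ(53); not a primitive root.

No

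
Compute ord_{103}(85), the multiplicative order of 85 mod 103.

ord(85) | φ(103) = 103 − 1 = 102 = 2 · 3 · 17.
Divisors of 102: 1, 2, 3, 6, 17, 34, 51, 102.
Compute 85^d (mod 103) for the divisors d until we hit 1:
85^1 ≡ 85 (mod 103)
85^2 ≡ 15 (mod 103)
85^3 ≡ 39 (mod 103)
85^6 ≡ 79 (mod 103)
85^17 ≡ 47 (mod 103)
85^34 ≡ 46 (mod 103)
85^51 ≡ 102 (mod 103)
85^102 ≡ 1 (mod 103) ✓
So ord_103(85) = 102.

102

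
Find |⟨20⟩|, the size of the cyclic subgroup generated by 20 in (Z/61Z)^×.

5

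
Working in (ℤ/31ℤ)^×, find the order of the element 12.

30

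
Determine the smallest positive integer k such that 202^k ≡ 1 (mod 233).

Since 202 ∈ (Z/233Z)^×, its order divides φ(233) = 233 − 1 = 232 = 2^3 · 29.
Divisors of 232: 1, 2, 4, 8, 29, 58, 116, 232.
Check 202^d mod 233 for each divisor in increasing order:
202^1 ≡ 202
202^2 ≡ 29
202^4 ≡ 142
202^8 ≡ 126
202^29 ≡ 144
202^58 ≡ 232
202^116 ≡ 1
So ord_233(202) = 116.

116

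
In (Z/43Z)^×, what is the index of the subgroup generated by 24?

2

The order of 24 must divide φ(43) = 43 − 1 = 42 = 2 · 3 · 7.
Divisors of 42: 1, 2, 3, 6, 7, 14, 21, 42.
Evaluate successive powers at the divisors of 42:
24^1 ≡ 24 (mod 43)
24^2 ≡ 17 (mod 43)
24^3 ≡ 21 (mod 43)
24^6 ≡ 11 (mod 43)
24^7 ≡ 6 (mod 43)
24^14 ≡ 36 (mod 43)
24^21 ≡ 1 (mod 43) ✓
Thus |⟨24⟩| = ord(24) = 21.
Index = |(Z/43Z)^×| / |⟨24⟩| = 42 / 21 = 2.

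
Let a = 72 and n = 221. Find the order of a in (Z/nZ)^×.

12

ord(72) | φ(221) = φ(13·17) = (13−1)·(17−1) = 12·16 = 192 = 2^6 · 3.
Divisors of 192: 1, 2, 3, 4, 6, 8, 12, 16, 24, 32, 48, 64, 96, 192.
Check 72^d mod 221 for each divisor in increasing order:
72^1 ≡ 72 (mod 221)
72^2 ≡ 101 (mod 221)
72^3 ≡ 200 (mod 221)
72^4 ≡ 35 (mod 221)
72^6 ≡ 220 (mod 221)
72^8 ≡ 120 (mod 221)
72^12 ≡ 1 (mod 221) ✓
So ord_221(72) = 12.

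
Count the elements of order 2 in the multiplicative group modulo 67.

φ(67) = 67 − 1 = 66 = 2 · 3 · 11.
Since (Z/67Z)^× is cyclic of order 66, the number of elements of order d is φ(d) when d | 66 and 0 otherwise.
2 | 66, and φ(2) = 2 − 1 = 1.

1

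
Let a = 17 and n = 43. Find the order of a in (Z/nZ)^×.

21

ord(17) | φ(43) = 43 − 1 = 42 = 2 · 3 · 7.
Divisors of 42: 1, 2, 3, 6, 7, 14, 21, 42.
Compute 17^d (mod 43) for the divisors d until we hit 1:
17^1 ≡ 17 (mod 43)
17^2 ≡ 31 (mod 43)
17^3 ≡ 11 (mod 43)
17^6 ≡ 35 (mod 43)
17^7 ≡ 36 (mod 43)
17^14 ≡ 6 (mod 43)
17^21 ≡ 1 (mod 43) ✓
So ord_43(17) = 21.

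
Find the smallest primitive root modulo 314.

5

φ(314) = φ(2)·φ(157) = 1·156 = 156 = 2^2 · 3 · 13.
Test candidates g = 2, 3, … against the prime factors q ∈ {2, 3, 13} of φ(314): g is a generator iff g^(156/q) ≢ 1 for every such q.
g = 2: gcd(2, 314) = 2 > 1, not a unit — skip.
g = 3: 3^78 ≡ 1 — hits 1, so not a primitive root.
g = 4: gcd(4, 314) = 2 > 1, not a unit — skip.
g = 5: 5^78 ≡ 313; 5^52 ≡ 169; 5^12 ≡ 287 — none is 1, so 5 is a primitive root.
Hence the least primitive root of 314 is 5.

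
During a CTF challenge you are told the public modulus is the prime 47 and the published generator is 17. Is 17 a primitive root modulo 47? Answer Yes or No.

φ(47) = 47 − 1 = 46 = 2 · 23.
It suffices to check that the order of 17 is not a proper divisor of 46: compute 17^(46/q) for q ∈ {2, 23}.
17^23 ≡ 1 (mod 47)  [q = 2: ≡ 1 ✗]
17^2 ≡ 7 (mod 47)  [q = 23: ≢ 1 ✓]
The check at q = 2 fails, so 17 generates a proper subgroup.

No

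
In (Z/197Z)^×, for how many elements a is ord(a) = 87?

0

φ(197) = 197 − 1 = 196 = 2^2 · 7^2.
Since (Z/197Z)^× is cyclic of order 196, the number of elements of order d is φ(d) when d | 196 and 0 otherwise.
Since 87 ∤ 196, the count is 0.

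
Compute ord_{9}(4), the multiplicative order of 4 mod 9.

3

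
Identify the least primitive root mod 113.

φ(113) = 113 − 1 = 112 = 2^4 · 7.
g is a primitive root iff g^(112/q) ≢ 1 (mod 113) for each prime q ∈ {2, 7}.
g = 2: 2^56 ≡ 1 — hits 1, so not a primitive root.
g = 3: 3^56 ≡ 112; 3^16 ≡ 49 — none is 1, so 3 is a primitive root.
So 3 is the smallest generator of (Z/113Z)^×.

3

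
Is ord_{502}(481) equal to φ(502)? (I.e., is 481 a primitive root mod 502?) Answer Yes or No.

Yes

φ(502) = φ(2)·φ(251) = 1·250 = 250 = 2 · 5^3.
481 is a primitive root mod 502 iff 481^(φ(502)/q) ≢ 1 for every prime q | φ(502), i.e. q ∈ {2, 5}.
481^125 ≡ 501 (mod 502)  [q = 2: ≢ 1 ✓]
481^50 ≡ 149 (mod 502)  [q = 5: ≢ 1 ✓]
All checks pass, so 481 has order 250 and is a primitive root modulo 502.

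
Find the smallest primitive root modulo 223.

3

φ(223) = 223 − 1 = 222 = 2 · 3 · 37.
Test candidates g = 2, 3, … against the prime factors q ∈ {2, 3, 37} of φ(223): g is a generator iff g^(222/q) ≢ 1 for every such q.
g = 2: 2^111 ≡ 1 — hits 1, so not a primitive root.
g = 3: 3^111 ≡ 222; 3^74 ≡ 183; 3^6 ≡ 60 — none is 1, so 3 is a primitive root.
Hence the least primitive root of 223 is 3.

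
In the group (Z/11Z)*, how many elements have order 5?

4

φ(11) = 11 − 1 = 10 = 2 · 5.
(Z/11Z)^× is cyclic (|G| = 10); a cyclic group of order m has exactly φ(d) elements of each order d | m, and none otherwise.
5 | 10, and φ(5) = 5 − 1 = 4.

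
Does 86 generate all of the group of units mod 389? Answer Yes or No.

No

φ(389) = 389 − 1 = 388 = 2^2 · 97.
An element g generates (Z/389Z)^× iff g^(388/q) ≢ 1 (mod 389) for each prime q ∈ {2, 97}.
86^194 ≡ 1 (mod 389)  [q = 2: ≡ 1 ✗]
86^4 ≡ 25 (mod 389)  [q = 97: ≢ 1 ✓]
86^194 ≡ 1 shows ord(86) | 194, strictly less than φ(389); not a primitive root.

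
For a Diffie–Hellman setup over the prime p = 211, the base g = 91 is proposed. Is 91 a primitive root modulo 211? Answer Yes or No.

φ(211) = 211 − 1 = 210 = 2 · 3 · 5 · 7.
An element g generates (Z/211Z)^× iff g^(210/q) ≢ 1 (mod 211) for each prime q ∈ {2, 3, 5, 7}.
91^105 ≡ 210 (mod 211)  [q = 2: ≢ 1 ✓]
91^70 ≡ 196 (mod 211)  [q = 3: ≢ 1 ✓]
91^42 ≡ 188 (mod 211)  [q = 5: ≢ 1 ✓]
91^30 ≡ 144 (mod 211)  [q = 7: ≢ 1 ✓]
All checks pass, so 91 has order 210 and is a primitive root modulo 211.

Yes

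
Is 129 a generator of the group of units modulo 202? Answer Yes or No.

Yes

φ(202) = φ(2)·φ(101) = 1·100 = 100 = 2^2 · 5^2.
It suffices to check that the order of 129 is not a proper divisor of 100: compute 129^(100/q) for q ∈ {2, 5}.
129^50 ≡ 201 (mod 202)  [q = 2: ≢ 1 ✓]
129^20 ≡ 95 (mod 202)  [q = 5: ≢ 1 ✓]
All checks pass, so 129 has order 100 and is a primitive root modulo 202.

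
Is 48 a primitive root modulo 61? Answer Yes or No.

No

φ(61) = 61 − 1 = 60 = 2^2 · 3 · 5.
Test 48^(60/q) mod 61 for each prime factor q of 60:
48^30 ≡ 1 (mod 61)  [q = 2: ≡ 1 ✗]
48^20 ≡ 47 (mod 61)  [q = 3: ≢ 1 ✓]
48^12 ≡ 1 (mod 61)  [q = 5: ≡ 1 ✗]
48^30 ≡ 1 shows ord(48) | 30, strictly less than φ(61); not a primitive root.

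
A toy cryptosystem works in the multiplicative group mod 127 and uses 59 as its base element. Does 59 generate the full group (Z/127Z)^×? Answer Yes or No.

φ(127) = 127 − 1 = 126 = 2 · 3^2 · 7.
59 is a primitive root mod 127 iff 59^(φ(127)/q) ≢ 1 for every prime q | φ(127), i.e. q ∈ {2, 3, 7}.
59^63 ≡ 126 (mod 127)  [q = 2: ≢ 1 ✓]
59^42 ≡ 19 (mod 127)  [q = 3: ≢ 1 ✓]
59^18 ≡ 1 (mod 127)  [q = 7: ≡ 1 ✗]
Since 59^18 ≡ 1, the order of 59 divides 18 < 126, so 59 is not a primitive root.

No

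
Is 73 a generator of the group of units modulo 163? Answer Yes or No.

φ(163) = 163 − 1 = 162 = 2 · 3^4.
It suffices to check that the order of 73 is not a proper divisor of 162: compute 73^(162/q) for q ∈ {2, 3}.
73^81 ≡ 162 (mod 163)  [q = 2: ≢ 1 ✓]
73^54 ≡ 58 (mod 163)  [q = 3: ≢ 1 ✓]
None equal 1, so ord_163(73) = 162: 73 is a primitive root.

Yes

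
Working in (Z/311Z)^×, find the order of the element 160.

155

ord(160) | φ(311) = 311 − 1 = 310 = 2 · 5 · 31.
Divisors of 310: 1, 2, 5, 10, 31, 62, 155, 310.
Test each divisor d:
160^1 ≡ 160
160^2 ≡ 98
160^5 ≡ 300
160^10 ≡ 121
160^31 ≡ 6
160^62 ≡ 36
160^155 ≡ 1
Therefore the multiplicative order of 160 modulo 311 is 155.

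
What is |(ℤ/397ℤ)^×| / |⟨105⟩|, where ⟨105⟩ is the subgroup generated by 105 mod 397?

By Lagrange's theorem, ord_397(105) divides φ(397) = 397 − 1 = 396 = 2^2 · 3^2 · 11.
Divisors of 396: 1, 2, 3, 4, 6, 9, 11, 12, 18, 22, 33, 36, 44, 66, 99, 132, 198, 396.
Check 105^d mod 397 for each divisor in increasing order:
105^1 ≡ 105 (mod 397)
105^2 ≡ 306 (mod 397)
105^3 ≡ 370 (mod 397)
105^4 ≡ 341 (mod 397)
105^6 ≡ 332 (mod 397)
105^9 ≡ 167 (mod 397)
105^11 ≡ 286 (mod 397)
105^12 ≡ 255 (mod 397)
105^18 ≡ 99 (mod 397)
105^22 ≡ 14 (mod 397)
105^33 ≡ 34 (mod 397)
105^36 ≡ 273 (mod 397)
105^44 ≡ 196 (mod 397)
105^66 ≡ 362 (mod 397)
105^99 ≡ 1 (mod 397) ✓
The order of 105 is 99, so the subgroup it generates has 99 elements.
Index = |(Z/397Z)^×| / |⟨105⟩| = 396 / 99 = 4.

4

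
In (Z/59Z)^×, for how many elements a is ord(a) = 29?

28

φ(59) = 59 − 1 = 58 = 2 · 29.
In a cyclic group of order 58, there are φ(d) elements of order d for each divisor d of 58, and zero for non-divisors.
29 | 58, and φ(29) = 29 − 1 = 28.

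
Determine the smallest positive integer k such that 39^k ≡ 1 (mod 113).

112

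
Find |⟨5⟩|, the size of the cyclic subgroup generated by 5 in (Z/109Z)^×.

Since 5 ∈ (Z/109Z)^×, its order divides φ(109) = 109 − 1 = 108 = 2^2 · 3^3.
Divisors of 108: 1, 2, 3, 4, 6, 9, 12, 18, 27, 36, 54, 108.
Compute 5^d (mod 109) for the divisors d until we hit 1:
5^1 ≡ 5
5^2 ≡ 25
5^3 ≡ 16
5^4 ≡ 80
5^6 ≡ 38
5^9 ≡ 63
5^12 ≡ 27
5^18 ≡ 45
5^27 ≡ 1
The smallest such exponent is 27, so the order of 5 is 27.

27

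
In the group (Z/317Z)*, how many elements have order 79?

78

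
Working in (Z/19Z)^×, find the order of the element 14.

18

Since 14 ∈ (Z/19Z)^×, its order divides φ(19) = 19 − 1 = 18 = 2 · 3^2.
Divisors of 18: 1, 2, 3, 6, 9, 18.
Test each divisor d:
14^1 ≡ 14
14^2 ≡ 6
14^3 ≡ 8
14^6 ≡ 7
14^9 ≡ 18
14^18 ≡ 1
So ord_19(14) = 18.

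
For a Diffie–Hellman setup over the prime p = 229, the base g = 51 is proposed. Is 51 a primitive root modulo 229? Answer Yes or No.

φ(229) = 229 − 1 = 228 = 2^2 · 3 · 19.
It suffices to check that the order of 51 is not a proper divisor of 228: compute 51^(228/q) for q ∈ {2, 3, 19}.
51^114 ≡ 1 (mod 229)  [q = 2: ≡ 1 ✗]
51^76 ≡ 134 (mod 229)  [q = 3: ≢ 1 ✓]
51^12 ≡ 203 (mod 229)  [q = 19: ≢ 1 ✓]
Since 51^114 ≡ 1, the order of 51 divides 114 < 228, so 51 is not a primitive root.

No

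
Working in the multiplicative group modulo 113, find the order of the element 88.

56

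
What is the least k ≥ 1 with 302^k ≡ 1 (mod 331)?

The order of 302 must divide φ(331) = 331 − 1 = 330 = 2 · 3 · 5 · 11.
Divisors of 330: 1, 2, 3, 5, 6, 10, 11, 15, 22, 30, 33, 55, 66, 110, 165, 330.
Evaluate successive powers at the divisors of 330:
302^1 ≡ 302 (mod 331)
302^2 ≡ 179 (mod 331)
302^3 ≡ 105 (mod 331)
302^5 ≡ 259 (mod 331)
302^6 ≡ 102 (mod 331)
302^10 ≡ 219 (mod 331)
302^11 ≡ 269 (mod 331)
302^15 ≡ 120 (mod 331)
302^22 ≡ 203 (mod 331)
302^30 ≡ 167 (mod 331)
302^33 ≡ 323 (mod 331)
302^55 ≡ 31 (mod 331)
302^66 ≡ 64 (mod 331)
302^110 ≡ 299 (mod 331)
302^165 ≡ 1 (mod 331) ✓
Therefore the multiplicative order of 302 modulo 331 is 165.

165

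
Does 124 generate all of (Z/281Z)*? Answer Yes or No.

No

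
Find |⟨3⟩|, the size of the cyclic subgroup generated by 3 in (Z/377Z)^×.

Since 3 ∈ (Z/377Z)^×, its order divides φ(377) = φ(13·29) = (13−1)·(29−1) = 12·28 = 336 = 2^4 · 3 · 7.
Divisors of 336: 1, 2, 3, 4, 6, 7, 8, 12, 14, 16, 21, 24, 28, 42, 48, 56, 84, 112, 168, 336.
Check 3^d mod 377 for each divisor in increasing order:
3^1 ≡ 3 (mod 377)
3^2 ≡ 9 (mod 377)
3^3 ≡ 27 (mod 377)
3^4 ≡ 81 (mod 377)
3^6 ≡ 352 (mod 377)
3^7 ≡ 302 (mod 377)
3^8 ≡ 152 (mod 377)
3^12 ≡ 248 (mod 377)
3^14 ≡ 347 (mod 377)
3^16 ≡ 107 (mod 377)
3^21 ≡ 365 (mod 377)
3^24 ≡ 53 (mod 377)
3^28 ≡ 146 (mod 377)
3^42 ≡ 144 (mod 377)
3^48 ≡ 170 (mod 377)
3^56 ≡ 204 (mod 377)
3^84 ≡ 1 (mod 377) ✓
So ord_377(3) = 84.

84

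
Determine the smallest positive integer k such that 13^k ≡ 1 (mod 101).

50

The order of 13 must divide φ(101) = 101 − 1 = 100 = 2^2 · 5^2.
Divisors of 100: 1, 2, 4, 5, 10, 20, 25, 50, 100.
Check 13^d mod 101 for each divisor in increasing order:
13^1 ≡ 13 (mod 101)
13^2 ≡ 68 (mod 101)
13^4 ≡ 79 (mod 101)
13^5 ≡ 17 (mod 101)
13^10 ≡ 87 (mod 101)
13^20 ≡ 95 (mod 101)
13^25 ≡ 100 (mod 101)
13^50 ≡ 1 (mod 101) ✓
Hence ord(13) = 50.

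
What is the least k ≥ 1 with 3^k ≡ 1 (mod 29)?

The order of 3 must divide φ(29) = 29 − 1 = 28 = 2^2 · 7.
Divisors of 28: 1, 2, 4, 7, 14, 28.
Evaluate successive powers at the divisors of 28:
3^1 ≡ 3
3^2 ≡ 9
3^4 ≡ 23
3^7 ≡ 12
3^14 ≡ 28
3^28 ≡ 1
The smallest such exponent is 28, so the order of 3 is 28.

28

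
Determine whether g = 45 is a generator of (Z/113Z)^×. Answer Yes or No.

φ(113) = 113 − 1 = 112 = 2^4 · 7.
Test 45^(112/q) mod 113 for each prime factor q of 112:
45^56 ≡ 112 (mod 113)  [q = 2: ≢ 1 ✓]
45^16 ≡ 49 (mod 113)  [q = 7: ≢ 1 ✓]
None equal 1, so ord_113(45) = 112: 45 is a primitive root.

Yes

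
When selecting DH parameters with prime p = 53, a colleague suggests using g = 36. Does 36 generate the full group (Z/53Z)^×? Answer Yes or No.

φ(53) = 53 − 1 = 52 = 2^2 · 13.
Test 36^(52/q) mod 53 for each prime factor q of 52:
36^26 ≡ 1 (mod 53)  [q = 2: ≡ 1 ✗]
36^4 ≡ 46 (mod 53)  [q = 13: ≢ 1 ✓]
36^26 ≡ 1 shows ord(36) | 26, strictly less than φ(53); not a primitive root.

No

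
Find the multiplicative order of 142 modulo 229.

228

The order of 142 must divide φ(229) = 229 − 1 = 228 = 2^2 · 3 · 19.
Divisors of 228: 1, 2, 3, 4, 6, 12, 19, 38, 57, 76, 114, 228.
Test each divisor d:
142^1 ≡ 142 (mod 229)
142^2 ≡ 12 (mod 229)
142^3 ≡ 101 (mod 229)
142^4 ≡ 144 (mod 229)
142^6 ≡ 125 (mod 229)
142^12 ≡ 53 (mod 229)
142^19 ≡ 18 (mod 229)
142^38 ≡ 95 (mod 229)
142^57 ≡ 107 (mod 229)
142^76 ≡ 94 (mod 229)
142^114 ≡ 228 (mod 229)
142^228 ≡ 1 (mod 229) ✓
Therefore the multiplicative order of 142 modulo 229 is 228.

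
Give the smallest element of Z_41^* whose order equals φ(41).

6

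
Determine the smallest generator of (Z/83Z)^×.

2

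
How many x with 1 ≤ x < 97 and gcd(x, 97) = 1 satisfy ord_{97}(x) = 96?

32

φ(97) = 97 − 1 = 96 = 2^5 · 3.
Since (Z/97Z)^× is cyclic of order 96, the number of elements of order d is φ(d) when d | 96 and 0 otherwise.
96 = 2^5 · 3 divides 96, and φ(96) = 32.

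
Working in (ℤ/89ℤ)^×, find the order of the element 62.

88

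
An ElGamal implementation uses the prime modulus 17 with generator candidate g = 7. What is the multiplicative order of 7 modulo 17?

The order of 7 must divide φ(17) = 17 − 1 = 16 = 2^4.
Divisors of 16: 1, 2, 4, 8, 16.
Evaluate successive powers at the divisors of 16:
7^1 ≡ 7
7^2 ≡ 15
7^4 ≡ 4
7^8 ≡ 16
7^16 ≡ 1
The smallest such exponent is 16, so the order of 7 is 16.

16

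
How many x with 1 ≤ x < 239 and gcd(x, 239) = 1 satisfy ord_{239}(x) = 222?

0

φ(239) = 239 − 1 = 238 = 2 · 7 · 17.
(Z/239Z)^× is cyclic (|G| = 238); a cyclic group of order m has exactly φ(d) elements of each order d | m, and none otherwise.
Here 238 is not a multiple of 222, so there are no elements of order 222.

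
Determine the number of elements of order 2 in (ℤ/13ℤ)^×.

1

φ(13) = 13 − 1 = 12 = 2^2 · 3.
In a cyclic group of order 12, there are φ(d) elements of order d for each divisor d of 12, and zero for non-divisors.
2 | 12, and φ(2) = 2 − 1 = 1.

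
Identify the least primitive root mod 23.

φ(23) = 23 − 1 = 22 = 2 · 11.
g is a primitive root iff g^(22/q) ≢ 1 (mod 23) for each prime q ∈ {2, 11}.
g = 2: 2^11 ≡ 1 — hits 1, so not a primitive root.
g = 3: 3^11 ≡ 1 — hits 1, so not a primitive root.
g = 4: 4^11 ≡ 1 — hits 1, so not a primitive root.
g = 5: 5^11 ≡ 22; 5^2 ≡ 2 — none is 1, so 5 is a primitive root.
Hence the least primitive root of 23 is 5.

5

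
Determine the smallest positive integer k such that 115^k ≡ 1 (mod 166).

ord(115) | φ(166) = φ(2)·φ(83) = 1·82 = 82 = 2 · 41.
Divisors of 82: 1, 2, 41, 82.
Check 115^d mod 166 for each divisor in increasing order:
115^1 ≡ 115 (mod 166)
115^2 ≡ 111 (mod 166)
115^41 ≡ 165 (mod 166)
115^82 ≡ 1 (mod 166) ✓
Therefore the multiplicative order of 115 modulo 166 is 82.

82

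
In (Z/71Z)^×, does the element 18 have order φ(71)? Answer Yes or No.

No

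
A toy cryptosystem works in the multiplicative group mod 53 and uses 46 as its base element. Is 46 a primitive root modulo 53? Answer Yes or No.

No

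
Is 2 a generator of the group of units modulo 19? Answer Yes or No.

φ(19) = 19 − 1 = 18 = 2 · 3^2.
It suffices to check that the order of 2 is not a proper divisor of 18: compute 2^(18/q) for q ∈ {2, 3}.
2^9 ≡ 18 (mod 19)  [q = 2: ≢ 1 ✓]
2^6 ≡ 7 (mod 19)  [q = 3: ≢ 1 ✓]
None equal 1, so ord_19(2) = 18: 2 is a primitive root.

Yes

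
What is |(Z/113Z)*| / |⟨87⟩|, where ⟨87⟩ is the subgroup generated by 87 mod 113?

By Lagrange's theorem, ord_113(87) divides φ(113) = 113 − 1 = 112 = 2^4 · 7.
Divisors of 112: 1, 2, 4, 7, 8, 14, 16, 28, 56, 112.
Test each divisor d:
87^1 ≡ 87
87^2 ≡ 111
87^4 ≡ 4
87^7 ≡ 95
87^8 ≡ 16
87^14 ≡ 98
87^16 ≡ 30
87^28 ≡ 112
87^56 ≡ 1
The order of 87 is 56, so the subgroup it generates has 56 elements.
The index is φ(113) / ord(87) = 112 / 56 = 2.

2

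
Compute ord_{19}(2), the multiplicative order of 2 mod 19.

ord(2) | φ(19) = 19 − 1 = 18 = 2 · 3^2.
Divisors of 18: 1, 2, 3, 6, 9, 18.
Compute 2^d (mod 19) for the divisors d until we hit 1:
2^1 ≡ 2 (mod 19)
2^2 ≡ 4 (mod 19)
2^3 ≡ 8 (mod 19)
2^6 ≡ 7 (mod 19)
2^9 ≡ 18 (mod 19)
2^18 ≡ 1 (mod 19) ✓
So ord_19(2) = 18.

18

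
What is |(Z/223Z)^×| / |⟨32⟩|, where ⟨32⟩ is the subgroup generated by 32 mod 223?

ord(32) | φ(223) = 223 − 1 = 222 = 2 · 3 · 37.
Divisors of 222: 1, 2, 3, 6, 37, 74, 111, 222.
Evaluate successive powers at the divisors of 222:
32^1 ≡ 32
32^2 ≡ 132
32^3 ≡ 210
32^6 ≡ 169
32^37 ≡ 1
So ord_223(32) = 37, hence |⟨32⟩| = 37.
The index is φ(223) / ord(32) = 222 / 37 = 6.

6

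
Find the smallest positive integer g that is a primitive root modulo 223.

3

φ(223) = 223 − 1 = 222 = 2 · 3 · 37.
g is a primitive root iff g^(222/q) ≢ 1 (mod 223) for each prime q ∈ {2, 3, 37}.
g = 2: 2^111 ≡ 1 — hits 1, so not a primitive root.
g = 3: 3^111 ≡ 222; 3^74 ≡ 183; 3^6 ≡ 60 — none is 1, so 3 is a primitive root.
Hence the least primitive root of 223 is 3.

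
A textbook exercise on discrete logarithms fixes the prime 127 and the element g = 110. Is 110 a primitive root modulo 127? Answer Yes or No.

Yes

φ(127) = 127 − 1 = 126 = 2 · 3^2 · 7.
An element g generates (Z/127Z)^× iff g^(126/q) ≢ 1 (mod 127) for each prime q ∈ {2, 3, 7}.
110^63 ≡ 126 (mod 127)  [q = 2: ≢ 1 ✓]
110^42 ≡ 19 (mod 127)  [q = 3: ≢ 1 ✓]
110^18 ≡ 64 (mod 127)  [q = 7: ≢ 1 ✓]
All checks pass, so 110 has order 126 and is a primitive root modulo 127.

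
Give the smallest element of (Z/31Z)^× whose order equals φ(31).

3

φ(31) = 31 − 1 = 30 = 2 · 3 · 5.
Test candidates g = 2, 3, … against the prime factors q ∈ {2, 3, 5} of φ(31): g is a generator iff g^(30/q) ≢ 1 for every such q.
g = 2: 2^15 ≡ 1 — hits 1, so not a primitive root.
g = 3: 3^15 ≡ 30; 3^10 ≡ 25; 3^6 ≡ 16 — none is 1, so 3 is a primitive root.
So 3 is the smallest generator of (Z/31Z)^×.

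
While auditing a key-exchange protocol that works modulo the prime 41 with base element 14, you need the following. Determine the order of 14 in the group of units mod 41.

ord(14) | φ(41) = 41 − 1 = 40 = 2^3 · 5.
Divisors of 40: 1, 2, 4, 5, 8, 10, 20, 40.
Check 14^d mod 41 for each divisor in increasing order:
14^1 ≡ 14 (mod 41)
14^2 ≡ 32 (mod 41)
14^4 ≡ 40 (mod 41)
14^5 ≡ 27 (mod 41)
14^8 ≡ 1 (mod 41) ✓
So ord_41(14) = 8.

8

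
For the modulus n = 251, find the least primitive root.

φ(251) = 251 − 1 = 250 = 2 · 5^3.
g is a primitive root iff g^(250/q) ≢ 1 (mod 251) for each prime q ∈ {2, 5}.
g = 2: 2^125 ≡ 250; 2^50 ≡ 1 — hits 1, so not a primitive root.
g = 3: 3^125 ≡ 1 — hits 1, so not a primitive root.
g = 4: 4^125 ≡ 1 — hits 1, so not a primitive root.
g = 5: 5^125 ≡ 1 — hits 1, so not a primitive root.
g = 6: 6^125 ≡ 250; 6^50 ≡ 219 — none is 1, so 6 is a primitive root.
So 6 is the smallest generator of (Z/251Z)^×.

6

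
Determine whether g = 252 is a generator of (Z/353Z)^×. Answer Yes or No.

φ(353) = 353 − 1 = 352 = 2^5 · 11.
Test 252^(352/q) mod 353 for each prime factor q of 352:
252^176 ≡ 352 (mod 353)  [q = 2: ≢ 1 ✓]
252^32 ≡ 1 (mod 353)  [q = 11: ≡ 1 ✗]
Since 252^32 ≡ 1, the order of 252 divides 32 < 352, so 252 is not a primitive root.

No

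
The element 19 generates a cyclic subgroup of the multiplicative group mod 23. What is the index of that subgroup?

Since 19 ∈ (Z/23Z)^×, its order divides φ(23) = 23 − 1 = 22 = 2 · 11.
Divisors of 22: 1, 2, 11, 22.
Evaluate successive powers at the divisors of 22:
19^1 ≡ 19 (mod 23)
19^2 ≡ 16 (mod 23)
19^11 ≡ 22 (mod 23)
19^22 ≡ 1 (mod 23) ✓
The order of 19 is 22, so the subgroup it generates has 22 elements.
Index = |(Z/23Z)^×| / |⟨19⟩| = 22 / 22 = 1.

1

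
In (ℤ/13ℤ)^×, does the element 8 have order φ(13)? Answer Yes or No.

No

φ(13) = 13 − 1 = 12 = 2^2 · 3.
It suffices to check that the order of 8 is not a proper divisor of 12: compute 8^(12/q) for q ∈ {2, 3}.
8^6 ≡ 12 (mod 13)  [q = 2: ≢ 1 ✓]
8^4 ≡ 1 (mod 13)  [q = 3: ≡ 1 ✗]
Since 8^4 ≡ 1, the order of 8 divides 4 < 12, so 8 is not a primitive root.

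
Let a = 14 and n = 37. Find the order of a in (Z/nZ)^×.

12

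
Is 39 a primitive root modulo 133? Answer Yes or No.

No

133 = 7 · 19 is a product of two distinct odd primes, so (Z/133Z)^× ≅ (Z/7Z)^× × (Z/19Z)^× is not cyclic.
No primitive root modulo 133 exists; in particular 39 is not one.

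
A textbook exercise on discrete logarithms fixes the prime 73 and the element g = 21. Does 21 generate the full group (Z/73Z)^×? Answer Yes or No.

φ(73) = 73 − 1 = 72 = 2^3 · 3^2.
21 is a primitive root mod 73 iff 21^(φ(73)/q) ≢ 1 for every prime q | φ(73), i.e. q ∈ {2, 3}.
21^36 ≡ 72 (mod 73)  [q = 2: ≢ 1 ✓]
21^24 ≡ 1 (mod 73)  [q = 3: ≡ 1 ✗]
Since 21^24 ≡ 1, the order of 21 divides 24 < 72, so 21 is not a primitive root.

No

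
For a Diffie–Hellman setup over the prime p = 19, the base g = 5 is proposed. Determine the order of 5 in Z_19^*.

By Lagrange's theorem, ord_19(5) divides φ(19) = 19 − 1 = 18 = 2 · 3^2.
Divisors of 18: 1, 2, 3, 6, 9, 18.
Check 5^d mod 19 for each divisor in increasing order:
5^1 ≡ 5 (mod 19)
5^2 ≡ 6 (mod 19)
5^3 ≡ 11 (mod 19)
5^6 ≡ 7 (mod 19)
5^9 ≡ 1 (mod 19) ✓
The smallest such exponent is 9, so the order of 5 is 9.

9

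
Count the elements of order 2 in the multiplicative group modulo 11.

1

φ(11) = 11 − 1 = 10 = 2 · 5.
Since (Z/11Z)^× is cyclic of order 10, the number of elements of order d is φ(d) when d | 10 and 0 otherwise.
2 | 10, and φ(2) = 2 − 1 = 1.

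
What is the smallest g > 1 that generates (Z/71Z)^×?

φ(71) = 71 − 1 = 70 = 2 · 5 · 7.
g is a primitive root iff g^(70/q) ≢ 1 (mod 71) for each prime q ∈ {2, 5, 7}.
g = 2: 2^35 ≡ 1 — hits 1, so not a primitive root.
g = 3: 3^35 ≡ 1 — hits 1, so not a primitive root.
g = 4: 4^35 ≡ 1 — hits 1, so not a primitive root.
g = 5: 5^35 ≡ 1 — hits 1, so not a primitive root.
g = 6: 6^35 ≡ 1 — hits 1, so not a primitive root.
g = 7: 7^35 ≡ 70; 7^14 ≡ 54; 7^10 ≡ 45 — none is 1, so 7 is a primitive root.
The smallest primitive root modulo 71 is 7.

7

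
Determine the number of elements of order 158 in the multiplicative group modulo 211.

0

φ(211) = 211 − 1 = 210 = 2 · 3 · 5 · 7.
(Z/211Z)^× is cyclic (|G| = 210); a cyclic group of order m has exactly φ(d) elements of each order d | m, and none otherwise.
158 does not divide 210, so no element of (Z/211Z)^× has order 158.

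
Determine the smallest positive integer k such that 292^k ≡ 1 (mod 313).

ord(292) | φ(313) = 313 − 1 = 312 = 2^3 · 3 · 13.
Divisors of 312: 1, 2, 3, 4, 6, 8, 12, 13, 24, 26, 39, 52, 78, 104, 156, 312.
Test each divisor d:
292^1 ≡ 292 (mod 313)
292^2 ≡ 128 (mod 313)
292^3 ≡ 129 (mod 313)
292^4 ≡ 108 (mod 313)
292^6 ≡ 52 (mod 313)
292^8 ≡ 83 (mod 313)
292^12 ≡ 200 (mod 313)
292^13 ≡ 182 (mod 313)
292^24 ≡ 249 (mod 313)
292^26 ≡ 259 (mod 313)
292^39 ≡ 188 (mod 313)
292^52 ≡ 99 (mod 313)
292^78 ≡ 288 (mod 313)
292^104 ≡ 98 (mod 313)
292^156 ≡ 312 (mod 313)
292^312 ≡ 1 (mod 313) ✓
Hence ord(292) = 312.

312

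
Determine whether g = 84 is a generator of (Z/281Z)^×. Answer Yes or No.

φ(281) = 281 − 1 = 280 = 2^3 · 5 · 7.
It suffices to check that the order of 84 is not a proper divisor of 280: compute 84^(280/q) for q ∈ {2, 5, 7}.
84^140 ≡ 280 (mod 281)  [q = 2: ≢ 1 ✓]
84^56 ≡ 86 (mod 281)  [q = 5: ≢ 1 ✓]
84^40 ≡ 109 (mod 281)  [q = 7: ≢ 1 ✓]
All checks pass, so 84 has order 280 and is a primitive root modulo 281.

Yes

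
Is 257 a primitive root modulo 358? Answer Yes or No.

φ(358) = φ(2)·φ(179) = 1·178 = 178 = 2 · 89.
It suffices to check that the order of 257 is not a proper divisor of 178: compute 257^(178/q) for q ∈ {2, 89}.
257^89 ≡ 357 (mod 358)  [q = 2: ≢ 1 ✓]
257^2 ≡ 177 (mod 358)  [q = 89: ≢ 1 ✓]
None equal 1, so ord_358(257) = 178: 257 is a primitive root.

Yes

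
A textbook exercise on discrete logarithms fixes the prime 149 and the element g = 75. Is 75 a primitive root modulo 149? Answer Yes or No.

φ(149) = 149 − 1 = 148 = 2^2 · 37.
It suffices to check that the order of 75 is not a proper divisor of 148: compute 75^(148/q) for q ∈ {2, 37}.
75^74 ≡ 148 (mod 149)  [q = 2: ≢ 1 ✓]
75^4 ≡ 28 (mod 149)  [q = 37: ≢ 1 ✓]
All checks pass, so 75 has order 148 and is a primitive root modulo 149.

Yes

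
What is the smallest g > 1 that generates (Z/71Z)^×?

φ(71) = 71 − 1 = 70 = 2 · 5 · 7.
g is a primitive root iff g^(70/q) ≢ 1 (mod 71) for each prime q ∈ {2, 5, 7}.
g = 2: 2^35 ≡ 1 — hits 1, so not a primitive root.
g = 3: 3^35 ≡ 1 — hits 1, so not a primitive root.
g = 4: 4^35 ≡ 1 — hits 1, so not a primitive root.
g = 5: 5^35 ≡ 1 — hits 1, so not a primitive root.
g = 6: 6^35 ≡ 1 — hits 1, so not a primitive root.
g = 7: 7^35 ≡ 70; 7^14 ≡ 54; 7^10 ≡ 45 — none is 1, so 7 is a primitive root.
Hence the least primitive root of 71 is 7.

7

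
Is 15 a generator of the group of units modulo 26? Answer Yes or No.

φ(26) = φ(2)·φ(13) = 1·12 = 12 = 2^2 · 3.
Test 15^(12/q) mod 26 for each prime factor q of 12:
15^6 ≡ 25 (mod 26)  [q = 2: ≢ 1 ✓]
15^4 ≡ 3 (mod 26)  [q = 3: ≢ 1 ✓]
Every test exponent gives a nontrivial residue, hence 15 generates the full group.

Yes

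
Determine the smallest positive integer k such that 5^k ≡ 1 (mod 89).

44

ord(5) | φ(89) = 89 − 1 = 88 = 2^3 · 11.
Divisors of 88: 1, 2, 4, 8, 11, 22, 44, 88.
Check 5^d mod 89 for each divisor in increasing order:
5^1 ≡ 5 (mod 89)
5^2 ≡ 25 (mod 89)
5^4 ≡ 2 (mod 89)
5^8 ≡ 4 (mod 89)
5^11 ≡ 55 (mod 89)
5^22 ≡ 88 (mod 89)
5^44 ≡ 1 (mod 89) ✓
So ord_89(5) = 44.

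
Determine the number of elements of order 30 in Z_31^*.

8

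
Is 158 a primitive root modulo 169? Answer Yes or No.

Yes

φ(169) = φ(13^2) = 13·(13−1) = 156 = 2^2 · 3 · 13.
It suffices to check that the order of 158 is not a proper divisor of 156: compute 158^(156/q) for q ∈ {2, 3, 13}.
158^78 ≡ 168 (mod 169)  [q = 2: ≢ 1 ✓]
158^52 ≡ 146 (mod 169)  [q = 3: ≢ 1 ✓]
158^12 ≡ 131 (mod 169)  [q = 13: ≢ 1 ✓]
None equal 1, so ord_169(158) = 156: 158 is a primitive root.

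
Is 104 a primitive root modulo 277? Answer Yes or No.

No

φ(277) = 277 − 1 = 276 = 2^2 · 3 · 23.
An element g generates (Z/277Z)^× iff g^(276/q) ≢ 1 (mod 277) for each prime q ∈ {2, 3, 23}.
104^138 ≡ 276 (mod 277)  [q = 2: ≢ 1 ✓]
104^92 ≡ 1 (mod 277)  [q = 3: ≡ 1 ✗]
104^12 ≡ 84 (mod 277)  [q = 23: ≢ 1 ✓]
104^92 ≡ 1 shows ord(104) | 92, strictly less than φ(277); not a primitive root.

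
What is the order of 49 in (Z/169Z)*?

78

The order of 49 must divide φ(169) = φ(13^2) = 13·(13−1) = 156 = 2^2 · 3 · 13.
Divisors of 156: 1, 2, 3, 4, 6, 12, 13, 26, 39, 52, 78, 156.
Evaluate successive powers at the divisors of 156:
49^1 ≡ 49 (mod 169)
49^2 ≡ 35 (mod 169)
49^3 ≡ 25 (mod 169)
49^4 ≡ 42 (mod 169)
49^6 ≡ 118 (mod 169)
49^12 ≡ 66 (mod 169)
49^13 ≡ 23 (mod 169)
49^26 ≡ 22 (mod 169)
49^39 ≡ 168 (mod 169)
49^52 ≡ 146 (mod 169)
49^78 ≡ 1 (mod 169) ✓
Hence ord(49) = 78.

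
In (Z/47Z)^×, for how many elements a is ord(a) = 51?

0

φ(47) = 47 − 1 = 46 = 2 · 23.
Since (Z/47Z)^× is cyclic of order 46, the number of elements of order d is φ(d) when d | 46 and 0 otherwise.
Since 51 ∤ 46, the count is 0.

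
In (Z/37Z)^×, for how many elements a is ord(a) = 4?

2

φ(37) = 37 − 1 = 36 = 2^2 · 3^2.
In a cyclic group of order 36, there are φ(d) elements of order d for each divisor d of 36, and zero for non-divisors.
4 = 2^2 divides 36, and φ(4) = 2.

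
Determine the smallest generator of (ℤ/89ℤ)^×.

φ(89) = 89 − 1 = 88 = 2^3 · 11.
Test candidates g = 2, 3, … against the prime factors q ∈ {2, 11} of φ(89): g is a generator iff g^(88/q) ≢ 1 for every such q.
g = 2: 2^44 ≡ 1 — hits 1, so not a primitive root.
g = 3: 3^44 ≡ 88; 3^8 ≡ 64 — none is 1, so 3 is a primitive root.
Hence the least primitive root of 89 is 3.

3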